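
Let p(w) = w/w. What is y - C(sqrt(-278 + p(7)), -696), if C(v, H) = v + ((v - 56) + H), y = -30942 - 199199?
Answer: -229389 - 2*I*sqrt(277) ≈ -2.2939e+5 - 33.287*I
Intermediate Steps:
p(w) = 1
y = -230141
C(v, H) = -56 + H + 2*v (C(v, H) = v + ((-56 + v) + H) = v + (-56 + H + v) = -56 + H + 2*v)
y - C(sqrt(-278 + p(7)), -696) = -230141 - (-56 - 696 + 2*sqrt(-278 + 1)) = -230141 - (-56 - 696 + 2*sqrt(-277)) = -230141 - (-56 - 696 + 2*(I*sqrt(277))) = -230141 - (-56 - 696 + 2*I*sqrt(277)) = -230141 - (-752 + 2*I*sqrt(277)) = -230141 + (752 - 2*I*sqrt(277)) = -229389 - 2*I*sqrt(277)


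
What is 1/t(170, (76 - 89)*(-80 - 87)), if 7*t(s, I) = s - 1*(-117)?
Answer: 1/41 ≈ 0.024390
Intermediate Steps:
t(s, I) = 117/7 + s/7 (t(s, I) = (s - 1*(-117))/7 = (s + 117)/7 = (117 + s)/7 = 117/7 + s/7)
1/t(170, (76 - 89)*(-80 - 87)) = 1/(117/7 + (⅐)*170) = 1/(117/7 + 170/7) = 1/41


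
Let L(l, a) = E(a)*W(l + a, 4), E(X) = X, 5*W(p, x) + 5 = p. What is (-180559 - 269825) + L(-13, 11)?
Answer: -2251997/5 ≈ -4.5040e+5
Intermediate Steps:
W(p, x) = -1 + p/5
L(l, a) = a*(-1 + a/5 + l/5) (L(l, a) = a*(-1 + (l + a)/5) = a*(-1 + (a + l)/5) = a*(-1 + (a/5 + l/5)) = a*(-1 + a/5 + l/5))
(-180559 - 269825) + L(-13, 11) = (-180559 - 269825) + (⅕)*11*(-5 + 11 - 13) = -450384 + (⅕)*11*(-7) = -450384 - 77/5 = -2251997/5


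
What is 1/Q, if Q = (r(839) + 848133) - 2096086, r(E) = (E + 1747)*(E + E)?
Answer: 1/3091355 ≈ 3.2348e-7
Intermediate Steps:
r(E) = 2*E*(1747 + E) (r(E) = (1747 + E)*(2*E) = 2*E*(1747 + E))
Q = 3091355 (Q = (2*839*(1747 + 839) + 848133) - 2096086 = (2*839*2586 + 848133) - 2096086 = (4339308 + 848133) - 2096086 = 5187441 - 2096086 = 3091355)
1/Q = 1/3091355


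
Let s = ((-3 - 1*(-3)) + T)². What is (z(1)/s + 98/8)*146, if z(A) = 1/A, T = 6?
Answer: 16133/9 ≈ 1792.6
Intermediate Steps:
s = 36 (s = ((-3 - 1*(-3)) + 6)² = ((-3 + 3) + 6)² = (0 + 6)² = 6² = 36)
(z(1)/s + 98/8)*146 = (1/(1*36) + 98/8)*146 = (1*(1/36) + 98*(⅛))*146 = (1/36 + 49/4)*146 = (221/18)*146 = 16133/9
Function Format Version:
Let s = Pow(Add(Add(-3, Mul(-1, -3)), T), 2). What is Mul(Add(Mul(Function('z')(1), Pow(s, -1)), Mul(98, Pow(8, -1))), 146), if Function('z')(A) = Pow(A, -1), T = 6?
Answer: Rational(16133, 9) ≈ 1792.6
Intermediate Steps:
s = 36 (s = Pow(Add(Add(-3, Mul(-1, -3)), 6), 2) = Pow(Add(Add(-3, 3), 6), 2) = Pow(Add(0, 6), 2) = Pow(6, 2) = 36)
Mul(Add(Mul(Function('z')(1), Pow(s, -1)), Mul(98, Pow(8, -1))), 146) = Mul(Add(Mul(Pow(1, -1), Pow(36, -1)), Mul(98, Pow(8, -1))), 146) = Mul(Add(Mul(1, Rational(1, 36)), Mul(98, Rational(1, 8))), 146) = Mul(Add(Rational(1, 36), Rational(49, 4)), 146) = Mul(Rational(221, 18), 146) = Rational(16133, 9)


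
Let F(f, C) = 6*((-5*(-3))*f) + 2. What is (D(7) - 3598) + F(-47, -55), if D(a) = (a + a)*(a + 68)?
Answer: -6776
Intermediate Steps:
F(f, C) = 2 + 90*f (F(f, C) = 6*(15*f) + 2 = 90*f + 2 = 2 + 90*f)
D(a) = 2*a*(68 + a) (D(a) = (2*a)*(68 + a) = 2*a*(68 + a))
(D(7) - 3598) + F(-47, -55) = (2*7*(68 + 7) - 3598) + (2 + 90*(-47)) = (2*7*75 - 3598) + (2 - 4230) = (1050 - 3598) - 4228 = -2548 - 4228 = -6776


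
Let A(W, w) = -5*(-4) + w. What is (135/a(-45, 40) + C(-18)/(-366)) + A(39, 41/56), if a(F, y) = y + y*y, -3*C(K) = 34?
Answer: 13137871/630252 ≈ 20.845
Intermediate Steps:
C(K) = -34/3 (C(K) = -⅓*34 = -34/3)
a(F, y) = y + y²
A(W, w) = 20 + w
(135/a(-45, 40) + C(-18)/(-366)) + A(39, 41/56) = (135/((40*(1 + 40))) - 34/3/(-366)) + (20 + 41/56) = (135/((40*41)) - 34/3*(-1/366)) + (20 + 41*(1/56)) = (135/1640 + 17/549) + (20 + 41/56) = (135*(1/1640) + 17/549) + 1161/56 = (27/328 + 17/549) + 1161/56 = 20399/180072 + 1161/56 = 13137871/630252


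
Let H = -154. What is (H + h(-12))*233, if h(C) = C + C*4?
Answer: -49862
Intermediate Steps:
h(C) = 5*C (h(C) = C + 4*C = 5*C)
(H + h(-12))*233 = (-154 + 5*(-12))*233 = (-154 - 60)*233 = -214*233 = -49862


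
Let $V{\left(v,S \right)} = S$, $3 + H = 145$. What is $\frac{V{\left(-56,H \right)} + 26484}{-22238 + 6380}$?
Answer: $- \frac{13313}{7929} \approx -1.679$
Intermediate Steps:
$H = 142$ ($H = -3 + 145 = 142$)
$\frac{V{\left(-56,H \right)} + 26484}{-22238 + 6380} = \frac{142 + 26484}{-22238 + 6380} = \frac{26626}{-15858} = 26626 \left(- \frac{1}{15858}\right) = - \frac{13313}{7929}$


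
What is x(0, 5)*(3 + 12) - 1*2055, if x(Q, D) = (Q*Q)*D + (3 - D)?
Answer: -2085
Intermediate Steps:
x(Q, D) = 3 - D + D*Q**2 (x(Q, D) = Q**2*D + (3 - D) = D*Q**2 + (3 - D) = 3 - D + D*Q**2)
x(0, 5)*(3 + 12) - 1*2055 = (3 - 1*5 + 5*0**2)*(3 + 12) - 1*2055 = (3 - 5 + 5*0)*15 - 2055 = (3 - 5 + 0)*15 - 2055 = -2*15 - 2055 = -30 - 2055 = -2085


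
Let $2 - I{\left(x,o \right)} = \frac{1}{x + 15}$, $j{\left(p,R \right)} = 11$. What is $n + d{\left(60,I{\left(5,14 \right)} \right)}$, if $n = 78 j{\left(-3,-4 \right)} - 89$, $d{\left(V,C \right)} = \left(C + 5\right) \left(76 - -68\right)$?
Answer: $\frac{8849}{5} \approx 1769.8$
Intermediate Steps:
$I{\left(x,o \right)} = 2 - \frac{1}{15 + x}$ ($I{\left(x,o \right)} = 2 - \frac{1}{x + 15} = 2 - \frac{1}{15 + x}$)
$d{\left(V,C \right)} = 720 + 144 C$ ($d{\left(V,C \right)} = \left(5 + C\right) \left(76 + 68\right) = \left(5 + C\right) 144 = 720 + 144 C$)
$n = 769$ ($n = 78 \cdot 11 - 89 = 858 - 89 = 769$)
$n + d{\left(60,I{\left(5,14 \right)} \right)} = 769 + \left(720 + 144 \frac{29 + 2 \cdot 5}{15 + 5}\right) = 769 + \left(720 + 144 \frac{29 + 10}{20}\right) = 769 + \left(720 + 144 \cdot \frac{1}{20} \cdot 39\right) = 769 + \left(720 + 144 \cdot \frac{39}{20}\right) = 769 + \left(720 + \frac{1404}{5}\right) = 769 + \frac{5004}{5} = \frac{8849}{5}$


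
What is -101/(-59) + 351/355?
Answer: 56564/20945 ≈ 2.7006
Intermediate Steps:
-101/(-59) + 351/355 = -101*(-1/59) + 351*(1/355) = 101/59 + 351/355 = 56564/20945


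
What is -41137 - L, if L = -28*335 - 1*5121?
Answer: -26636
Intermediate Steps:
L = -14501 (L = -9380 - 5121 = -14501)
-41137 - L = -41137 - 1*(-14501) = -41137 + 14501 = -26636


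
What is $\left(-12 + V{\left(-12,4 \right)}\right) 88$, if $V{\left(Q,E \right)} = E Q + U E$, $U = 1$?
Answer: $-4928$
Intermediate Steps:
$V{\left(Q,E \right)} = E + E Q$ ($V{\left(Q,E \right)} = E Q + 1 E = E Q + E = E + E Q$)
$\left(-12 + V{\left(-12,4 \right)}\right) 88 = \left(-12 + 4 \left(1 - 12\right)\right) 88 = \left(-12 + 4 \left(-11\right)\right) 88 = \left(-12 - 44\right) 88 = \left(-56\right) 88 = -4928$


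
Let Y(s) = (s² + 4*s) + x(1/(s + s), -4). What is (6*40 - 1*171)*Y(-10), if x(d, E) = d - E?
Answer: 88251/20 ≈ 4412.5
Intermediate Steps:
Y(s) = 4 + s² + 1/(2*s) + 4*s (Y(s) = (s² + 4*s) + (1/(s + s) - 1*(-4)) = (s² + 4*s) + (1/(2*s) + 4) = (s² + 4*s) + (4 + 1/(2*s)) = 4 + s² + 1/(2*s) + 4*s)
(6*40 - 1*171)*Y(-10) = (6*40 - 1*171)*(4 + (-10)² + (½)/(-10) + 4*(-10)) = (240 - 171)*(4 + 100 + (½)*(-⅒) - 40) = 69*(4 + 100 - 1/20 - 40) = 69*(1279/20) = 88251/20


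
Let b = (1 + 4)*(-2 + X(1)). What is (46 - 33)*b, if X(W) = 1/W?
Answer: -65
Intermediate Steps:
b = -5 (b = (1 + 4)*(-2 + 1/1) = 5*(-2 + 1) = 5*(-1) = -5)
(46 - 33)*b = (46 - 33)*(-5) = 13*(-5) = -65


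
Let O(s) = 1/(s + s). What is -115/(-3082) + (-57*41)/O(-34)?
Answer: 21294749/134 ≈ 1.5892e+5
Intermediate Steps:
O(s) = 1/(2*s)
-115/(-3082) + (-57*41)/O(-34) = -115/(-3082) + (-57*41)/(((½)/(-34))) = -115*(-1/3082) - 2337/((½)*(-1/34)) = 5/134 - 2337/(-1/68) = 5/134 - 2337*(-68) = 5/134 + 158916 = 21294749/134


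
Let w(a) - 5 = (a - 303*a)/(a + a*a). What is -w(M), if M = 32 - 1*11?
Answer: 96/11 ≈ 8.7273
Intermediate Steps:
M = 21 (M = 32 - 11 = 21)
w(a) = 5 - 302*a/(a + a²) (w(a) = 5 + (a - 303*a)/(a + a*a) = 5 + (-302*a)/(a + a²) = 5 - 302*a/(a + a²))
-w(M) = -(-297 + 5*21)/(1 + 21) = -(-297 + 105)/22 = -(-192)/22 = -1*(-96/11) = 96/11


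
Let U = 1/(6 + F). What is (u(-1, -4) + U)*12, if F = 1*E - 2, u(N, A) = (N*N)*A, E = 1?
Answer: -228/5 ≈ -45.600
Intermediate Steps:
u(N, A) = A*N² (u(N, A) = N²*A = A*N²)
F = -1 (F = 1*1 - 2 = 1 - 2 = -1)
U = ⅕ (U = 1/(6 - 1) = 1/5 = ⅕ ≈ 0.20000)
(u(-1, -4) + U)*12 = (-4*(-1)² + ⅕)*12 = (-4*1 + ⅕)*12 = (-4 + ⅕)*12 = -19/5*12 = -228/5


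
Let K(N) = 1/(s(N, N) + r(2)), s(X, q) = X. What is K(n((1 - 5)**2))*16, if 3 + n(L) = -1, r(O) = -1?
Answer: -16/5 ≈ -3.2000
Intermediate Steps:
n(L) = -4 (n(L) = -3 - 1 = -4)
K(N) = 1/(-1 + N) (K(N) = 1/(N - 1) = 1/(-1 + N))
K(n((1 - 5)**2))*16 = 16/(-1 - 4) = 16/(-5) = -1/5*16 = -16/5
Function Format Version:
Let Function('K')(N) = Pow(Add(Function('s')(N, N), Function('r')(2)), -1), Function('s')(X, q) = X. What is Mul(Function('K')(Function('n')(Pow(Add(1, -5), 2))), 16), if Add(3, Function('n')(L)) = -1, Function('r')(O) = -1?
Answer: Rational(-16, 5) ≈ -3.2000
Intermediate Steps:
Function('n')(L) = -4 (Function('n')(L) = Add(-3, -1) = -4)
Function('K')(N) = Pow(Add(-1, N), -1) (Function('K')(N) = Pow(Add(N, -1), -1) = Pow(Add(-1, N), -1))
Mul(Function('K')(Function('n')(Pow(Add(1, -5), 2))), 16) = Mul(Pow(Add(-1, -4), -1), 16) = Mul(Pow(-5, -1), 16) = Mul(Rational(-1, 5), 16) = Rational(-16, 5)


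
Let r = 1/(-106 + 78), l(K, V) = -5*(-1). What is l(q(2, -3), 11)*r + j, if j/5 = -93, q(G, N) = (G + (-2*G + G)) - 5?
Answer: -13025/28 ≈ -465.18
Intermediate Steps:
q(G, N) = -5 (q(G, N) = (G - G) - 5 = 0 - 5 = -5)
l(K, V) = 5
j = -465 (j = 5*(-93) = -465)
r = -1/28 (r = 1/(-28) = -1/28 ≈ -0.035714)
l(q(2, -3), 11)*r + j = 5*(-1/28) - 465 = -5/28 - 465 = -13025/28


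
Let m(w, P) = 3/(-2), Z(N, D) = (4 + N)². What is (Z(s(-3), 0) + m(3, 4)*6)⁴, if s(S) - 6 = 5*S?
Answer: 65536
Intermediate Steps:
s(S) = 6 + 5*S
m(w, P) = -3/2 (m(w, P) = 3*(-½) = -3/2)
(Z(s(-3), 0) + m(3, 4)*6)⁴ = ((4 + (6 + 5*(-3)))² - 3/2*6)⁴ = ((4 + (6 - 15))² - 9)⁴ = ((4 - 9)² - 9)⁴ = ((-5)² - 9)⁴ = (25 - 9)⁴ = 16⁴ = 65536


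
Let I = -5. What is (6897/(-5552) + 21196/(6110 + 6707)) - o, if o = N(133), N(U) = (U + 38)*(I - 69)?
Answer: 128641102697/10165712 ≈ 12654.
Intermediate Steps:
N(U) = -2812 - 74*U (N(U) = (U + 38)*(-5 - 69) = (38 + U)*(-74) = -2812 - 74*U)
o = -12654 (o = -2812 - 74*133 = -2812 - 9842 = -12654)
(6897/(-5552) + 21196/(6110 + 6707)) - o = (6897/(-5552) + 21196/(6110 + 6707)) - 1*(-12654) = (6897*(-1/5552) + 21196/12817) + 12654 = (-6897/5552 + 21196*(1/12817)) + 12654 = (-6897/5552 + 3028/1831) + 12654 = 4183049/10165712 + 12654 = 128641102697/10165712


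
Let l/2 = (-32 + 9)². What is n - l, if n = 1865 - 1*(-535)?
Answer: 1342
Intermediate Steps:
n = 2400 (n = 1865 + 535 = 2400)
l = 1058 (l = 2*(-32 + 9)² = 2*(-23)² = 2*529 = 1058)
n - l = 2400 - 1*1058 = 2400 - 1058 = 1342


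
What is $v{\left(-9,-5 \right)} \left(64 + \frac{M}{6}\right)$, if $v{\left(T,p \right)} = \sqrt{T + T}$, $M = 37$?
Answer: $\frac{421 i \sqrt{2}}{2} \approx 297.69 i$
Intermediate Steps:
$v{\left(T,p \right)} = \sqrt{2} \sqrt{T}$ ($v{\left(T,p \right)} = \sqrt{2 T} = \sqrt{2} \sqrt{T}$)
$v{\left(-9,-5 \right)} \left(64 + \frac{M}{6}\right) = \sqrt{2} \sqrt{-9} \left(64 + \frac{37}{6}\right) = \sqrt{2} \cdot 3 i \left(64 + 37 \cdot \frac{1}{6}\right) = 3 i \sqrt{2} \left(64 + \frac{37}{6}\right) = 3 i \sqrt{2} \cdot \frac{421}{6} = \frac{421 i \sqrt{2}}{2}$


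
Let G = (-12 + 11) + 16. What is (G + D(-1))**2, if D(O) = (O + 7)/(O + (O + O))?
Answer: 169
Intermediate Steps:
D(O) = (7 + O)/(3*O) (D(O) = (7 + O)/(O + 2*O) = (7 + O)/((3*O)) = (7 + O)*(1/(3*O)) = (7 + O)/(3*O))
G = 15 (G = -1 + 16 = 15)
(G + D(-1))**2 = (15 + (1/3)*(7 - 1)/(-1))**2 = (15 + (1/3)*(-1)*6)**2 = (15 - 2)**2 = 13**2 = 169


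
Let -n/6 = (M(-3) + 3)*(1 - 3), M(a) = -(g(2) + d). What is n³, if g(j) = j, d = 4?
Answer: -46656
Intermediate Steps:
M(a) = -6 (M(a) = -(2 + 4) = -1*6 = -6)
n = -36 (n = -6*(-6 + 3)*(1 - 3) = -(-18)*(-2) = -6*6 = -36)
n³ = (-36)³ = -46656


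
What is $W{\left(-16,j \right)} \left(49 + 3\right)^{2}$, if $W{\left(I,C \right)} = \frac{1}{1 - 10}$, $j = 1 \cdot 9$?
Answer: $- \frac{2704}{9} \approx -300.44$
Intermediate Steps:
$j = 9$
$W{\left(I,C \right)} = - \frac{1}{9}$ ($W{\left(I,C \right)} = \frac{1}{-9} = - \frac{1}{9}$)
$W{\left(-16,j \right)} \left(49 + 3\right)^{2} = - \frac{\left(49 + 3\right)^{2}}{9} = - \frac{52^{2}}{9} = \left(- \frac{1}{9}\right) 2704 = - \frac{2704}{9}$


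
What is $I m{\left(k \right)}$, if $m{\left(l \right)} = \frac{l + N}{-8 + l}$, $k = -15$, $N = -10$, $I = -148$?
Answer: $- \frac{3700}{23} \approx -160.87$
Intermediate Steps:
$m{\left(l \right)} = \frac{-10 + l}{-8 + l}$ ($m{\left(l \right)} = \frac{l - 10}{-8 + l} = \frac{-10 + l}{-8 + l}$)
$I m{\left(k \right)} = - 148 \frac{-10 - 15}{-8 - 15} = - 148 \frac{1}{-23} \left(-25\right) = - 148 \left(\left(- \frac{1}{23}\right) \left(-25\right)\right) = \left(-148\right) \frac{25}{23} = - \frac{3700}{23}$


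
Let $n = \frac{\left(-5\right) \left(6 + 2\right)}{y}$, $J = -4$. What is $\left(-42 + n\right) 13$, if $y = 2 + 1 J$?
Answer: $-286$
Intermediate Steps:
$y = -2$ ($y = 2 + 1 \left(-4\right) = 2 - 4 = -2$)
$n = 20$ ($n = \frac{\left(-5\right) \left(6 + 2\right)}{-2} = \left(-5\right) 8 \left(- \frac{1}{2}\right) = \left(-40\right) \left(- \frac{1}{2}\right) = 20$)
$\left(-42 + n\right) 13 = \left(-42 + 20\right) 13 = \left(-22\right) 13 = -286$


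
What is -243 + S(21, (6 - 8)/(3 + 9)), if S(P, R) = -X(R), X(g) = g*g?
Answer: -8749/36 ≈ -243.03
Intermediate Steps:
X(g) = g**2
S(P, R) = -R**2
-243 + S(21, (6 - 8)/(3 + 9)) = -243 - ((6 - 8)/(3 + 9))**2 = -243 - (-2/12)**2 = -243 - (-2*1/12)**2 = -243 - (-1/6)**2 = -243 - 1*1/36 = -243 - 1/36 = -8749/36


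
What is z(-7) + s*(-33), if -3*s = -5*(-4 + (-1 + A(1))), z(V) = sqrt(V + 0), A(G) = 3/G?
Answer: 110 + I*sqrt(7) ≈ 110.0 + 2.6458*I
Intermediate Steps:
z(V) = sqrt(V)
s = -10/3 (s = -(-5)*(-4 + (-1 + 3/1))/3 = -(-5)*(-4 + (-1 + 3*1))/3 = -(-5)*(-4 + (-1 + 3))/3 = -(-5)*(-4 + 2)/3 = -(-5)*(-2)/3 = -1/3*10 = -10/3 ≈ -3.3333)
z(-7) + s*(-33) = sqrt(-7) - 10/3*(-33) = I*sqrt(7) + 110 = 110 + I*sqrt(7)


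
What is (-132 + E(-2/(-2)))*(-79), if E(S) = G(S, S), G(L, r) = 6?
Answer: 9954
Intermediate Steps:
E(S) = 6
(-132 + E(-2/(-2)))*(-79) = (-132 + 6)*(-79) = -126*(-79) = 9954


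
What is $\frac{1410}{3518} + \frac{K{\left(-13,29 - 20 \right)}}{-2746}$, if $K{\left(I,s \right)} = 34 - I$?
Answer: $\frac{1853257}{4830214} \approx 0.38368$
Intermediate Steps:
$\frac{1410}{3518} + \frac{K{\left(-13,29 - 20 \right)}}{-2746} = \frac{1410}{3518} + \frac{34 - -13}{-2746} = 1410 \cdot \frac{1}{3518} + \left(34 + 13\right) \left(- \frac{1}{2746}\right) = \frac{705}{1759} + 47 \left(- \frac{1}{2746}\right) = \frac{705}{1759} - \frac{47}{2746} = \frac{1853257}{4830214}$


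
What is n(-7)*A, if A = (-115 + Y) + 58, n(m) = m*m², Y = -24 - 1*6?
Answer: 29841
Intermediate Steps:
Y = -30 (Y = -24 - 6 = -30)
n(m) = m³
A = -87 (A = (-115 - 30) + 58 = -145 + 58 = -87)
n(-7)*A = (-7)³*(-87) = -343*(-87) = 29841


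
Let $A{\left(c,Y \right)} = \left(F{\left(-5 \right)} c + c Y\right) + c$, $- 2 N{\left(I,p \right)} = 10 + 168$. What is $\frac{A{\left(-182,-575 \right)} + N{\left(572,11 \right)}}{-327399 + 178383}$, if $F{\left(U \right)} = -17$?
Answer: $- \frac{107473}{149016} \approx -0.72122$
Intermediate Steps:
$N{\left(I,p \right)} = -89$ ($N{\left(I,p \right)} = - \frac{10 + 168}{2} = \left(- \frac{1}{2}\right) 178 = -89$)
$A{\left(c,Y \right)} = - 16 c + Y c$ ($A{\left(c,Y \right)} = \left(- 17 c + c Y\right) + c = \left(- 17 c + Y c\right) + c = - 16 c + Y c$)
$\frac{A{\left(-182,-575 \right)} + N{\left(572,11 \right)}}{-327399 + 178383} = \frac{- 182 \left(-16 - 575\right) - 89}{-327399 + 178383} = \frac{\left(-182\right) \left(-591\right) - 89}{-149016} = \left(107562 - 89\right) \left(- \frac{1}{149016}\right) = 107473 \left(- \frac{1}{149016}\right) = - \frac{107473}{149016}$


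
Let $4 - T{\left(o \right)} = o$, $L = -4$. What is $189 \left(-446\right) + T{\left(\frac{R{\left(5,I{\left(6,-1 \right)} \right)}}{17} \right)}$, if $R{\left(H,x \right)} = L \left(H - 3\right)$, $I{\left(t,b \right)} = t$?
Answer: $- \frac{1432922}{17} \approx -84290.0$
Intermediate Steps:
$R{\left(H,x \right)} = 12 - 4 H$ ($R{\left(H,x \right)} = - 4 \left(H - 3\right) = - 4 \left(-3 + H\right) = 12 - 4 H$)
$T{\left(o \right)} = 4 - o$
$189 \left(-446\right) + T{\left(\frac{R{\left(5,I{\left(6,-1 \right)} \right)}}{17} \right)} = 189 \left(-446\right) + \left(4 - \frac{12 - 20}{17}\right) = -84294 + \left(4 - \left(12 - 20\right) \frac{1}{17}\right) = -84294 + \left(4 - \left(-8\right) \frac{1}{17}\right) = -84294 + \left(4 - - \frac{8}{17}\right) = -84294 + \left(4 + \frac{8}{17}\right) = -84294 + \frac{76}{17} = - \frac{1432922}{17}$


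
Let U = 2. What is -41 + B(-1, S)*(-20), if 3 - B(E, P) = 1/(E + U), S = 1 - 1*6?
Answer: -81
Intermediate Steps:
S = -5 (S = 1 - 6 = -5)
B(E, P) = 3 - 1/(2 + E) (B(E, P) = 3 - 1/(E + 2) = 3 - 1/(2 + E))
-41 + B(-1, S)*(-20) = -41 + ((5 + 3*(-1))/(2 - 1))*(-20) = -41 + ((5 - 3)/1)*(-20) = -41 + (1*2)*(-20) = -41 + 2*(-20) = -41 - 40 = -81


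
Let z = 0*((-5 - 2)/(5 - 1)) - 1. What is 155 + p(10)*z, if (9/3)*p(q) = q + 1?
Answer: 454/3 ≈ 151.33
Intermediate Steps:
p(q) = ⅓ + q/3 (p(q) = (q + 1)/3 = (1 + q)/3 = ⅓ + q/3)
z = -1 (z = 0*(-7/4) - 1 = 0 - 1 = -1)
155 + p(10)*z = 155 + (⅓ + (⅓)*10)*(-1) = 155 + (⅓ + 10/3)*(-1) = 155 + (11/3)*(-1) = 155 - 11/3 = 454/3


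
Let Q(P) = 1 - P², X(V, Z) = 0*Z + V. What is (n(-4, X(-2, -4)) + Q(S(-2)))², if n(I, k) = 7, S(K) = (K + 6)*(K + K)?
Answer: 61504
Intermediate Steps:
X(V, Z) = V (X(V, Z) = 0 + V = V)
S(K) = 2*K*(6 + K) (S(K) = (6 + K)*(2*K) = 2*K*(6 + K))
(n(-4, X(-2, -4)) + Q(S(-2)))² = (7 + (1 - (2*(-2)*(6 - 2))²))² = (7 + (1 - (2*(-2)*4)²))² = (7 + (1 - 1*(-16)²))² = (7 + (1 - 1*256))² = (7 + (1 - 256))² = (7 - 255)² = (-248)² = 61504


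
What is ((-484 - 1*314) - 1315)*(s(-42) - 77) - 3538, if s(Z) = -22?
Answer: 205649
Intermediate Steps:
((-484 - 1*314) - 1315)*(s(-42) - 77) - 3538 = ((-484 - 1*314) - 1315)*(-22 - 77) - 3538 = ((-484 - 314) - 1315)*(-99) - 3538 = (-798 - 1315)*(-99) - 3538 = -2113*(-99) - 3538 = 209187 - 3538 = 205649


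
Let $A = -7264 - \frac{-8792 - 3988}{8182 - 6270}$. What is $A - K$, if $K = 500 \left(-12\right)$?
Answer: $- \frac{600997}{478} \approx -1257.3$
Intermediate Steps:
$K = -6000$
$A = - \frac{3468997}{478}$ ($A = -7264 - - \frac{12780}{1912} = -7264 - \left(-12780\right) \frac{1}{1912} = -7264 - - \frac{3195}{478} = -7264 + \frac{3195}{478} = - \frac{3468997}{478} \approx -7257.3$)
$A - K = - \frac{3468997}{478} - -6000 = - \frac{3468997}{478} + 6000 = - \frac{600997}{478}$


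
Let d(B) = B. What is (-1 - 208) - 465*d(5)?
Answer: -2534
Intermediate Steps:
(-1 - 208) - 465*d(5) = (-1 - 208) - 465*5 = -209 - 2325 = -2534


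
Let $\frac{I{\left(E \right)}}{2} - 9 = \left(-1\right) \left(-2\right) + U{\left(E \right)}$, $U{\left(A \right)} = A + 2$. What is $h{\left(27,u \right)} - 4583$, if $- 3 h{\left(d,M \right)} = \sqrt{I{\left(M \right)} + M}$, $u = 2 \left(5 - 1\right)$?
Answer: $-4583 - \frac{5 \sqrt{2}}{3} \approx -4585.4$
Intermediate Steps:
$U{\left(A \right)} = 2 + A$
$I{\left(E \right)} = 26 + 2 E$ ($I{\left(E \right)} = 18 + 2 \left(\left(-1\right) \left(-2\right) + \left(2 + E\right)\right) = 18 + 2 \left(2 + \left(2 + E\right)\right) = 18 + 2 \left(4 + E\right) = 18 + \left(8 + 2 E\right) = 26 + 2 E$)
$u = 8$ ($u = 2 \cdot 4 = 8$)
$h{\left(d,M \right)} = - \frac{\sqrt{26 + 3 M}}{3}$ ($h{\left(d,M \right)} = - \frac{\sqrt{\left(26 + 2 M\right) + M}}{3} = - \frac{\sqrt{26 + 3 M}}{3}$)
$h{\left(27,u \right)} - 4583 = - \frac{\sqrt{26 + 3 \cdot 8}}{3} - 4583 = - \frac{\sqrt{26 + 24}}{3} - 4583 = - \frac{\sqrt{50}}{3} - 4583 = - \frac{5 \sqrt{2}}{3} - 4583 = -4583 - \frac{5 \sqrt{2}}{3}$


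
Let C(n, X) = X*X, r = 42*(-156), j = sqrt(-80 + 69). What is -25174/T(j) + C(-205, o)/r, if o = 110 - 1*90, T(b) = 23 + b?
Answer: 2*(-25*sqrt(11) + 10309328*I)/(819*(sqrt(11) - 23*I)) ≈ -1072.3 + 154.62*I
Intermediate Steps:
j = I*sqrt(11) (j = sqrt(-11) = I*sqrt(11) ≈ 3.3166*I)
r = -6552
o = 20 (o = 110 - 90 = 20)
C(n, X) = X**2
-25174/T(j) + C(-205, o)/r = -25174/(23 + I*sqrt(11)) + 20**2/(-6552) = -25174/(23 + I*sqrt(11)) + 400*(-1/6552) = -25174/(23 + I*sqrt(11)) - 50/819 = -50/819 - 25174/(23 + I*sqrt(11))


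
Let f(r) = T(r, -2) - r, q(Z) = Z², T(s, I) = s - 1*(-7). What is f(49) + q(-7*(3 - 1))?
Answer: 203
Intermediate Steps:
T(s, I) = 7 + s (T(s, I) = s + 7 = 7 + s)
f(r) = 7 (f(r) = (7 + r) - r = 7)
f(49) + q(-7*(3 - 1)) = 7 + (-7*(3 - 1))² = 7 + (-7*2)² = 7 + (-14)² = 7 + 196 = 203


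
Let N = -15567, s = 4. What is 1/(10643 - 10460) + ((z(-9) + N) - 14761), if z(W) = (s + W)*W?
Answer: -5541788/183 ≈ -30283.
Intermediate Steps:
z(W) = W*(4 + W) (z(W) = (4 + W)*W = W*(4 + W))
1/(10643 - 10460) + ((z(-9) + N) - 14761) = 1/(10643 - 10460) + ((-9*(4 - 9) - 15567) - 14761) = 1/183 + ((-9*(-5) - 15567) - 14761) = 1/183 + ((45 - 15567) - 14761) = 1/183 + (-15522 - 14761) = 1/183 - 30283 = -5541788/183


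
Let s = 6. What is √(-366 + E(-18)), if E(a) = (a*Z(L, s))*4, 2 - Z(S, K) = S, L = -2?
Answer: I*√654 ≈ 25.573*I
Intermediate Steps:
Z(S, K) = 2 - S
E(a) = 16*a (E(a) = (a*(2 - 1*(-2)))*4 = (a*(2 + 2))*4 = (a*4)*4 = (4*a)*4 = 16*a)
√(-366 + E(-18)) = √(-366 + 16*(-18)) = √(-366 - 288) = √(-654) = I*√654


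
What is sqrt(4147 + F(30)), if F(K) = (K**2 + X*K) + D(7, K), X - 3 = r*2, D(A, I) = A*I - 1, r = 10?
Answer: sqrt(5946) ≈ 77.110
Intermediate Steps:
D(A, I) = -1 + A*I
X = 23 (X = 3 + 10*2 = 3 + 20 = 23)
F(K) = -1 + K**2 + 30*K (F(K) = (K**2 + 23*K) + (-1 + 7*K) = -1 + K**2 + 30*K)
sqrt(4147 + F(30)) = sqrt(4147 + (-1 + 30**2 + 30*30)) = sqrt(4147 + (-1 + 900 + 900)) = sqrt(4147 + 1799) = sqrt(5946)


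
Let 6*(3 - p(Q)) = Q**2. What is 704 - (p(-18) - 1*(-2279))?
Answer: -1524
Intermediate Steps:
p(Q) = 3 - Q**2/6
704 - (p(-18) - 1*(-2279)) = 704 - ((3 - 1/6*(-18)**2) - 1*(-2279)) = 704 - ((3 - 1/6*324) + 2279) = 704 - ((3 - 54) + 2279) = 704 - (-51 + 2279) = 704 - 1*2228 = 704 - 2228 = -1524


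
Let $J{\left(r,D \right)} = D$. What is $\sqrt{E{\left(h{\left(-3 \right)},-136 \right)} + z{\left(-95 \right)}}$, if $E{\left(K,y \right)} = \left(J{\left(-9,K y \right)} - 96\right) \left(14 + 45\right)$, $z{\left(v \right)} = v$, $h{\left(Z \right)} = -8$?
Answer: $\sqrt{58433} \approx 241.73$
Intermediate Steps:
$E{\left(K,y \right)} = -5664 + 59 K y$ ($E{\left(K,y \right)} = \left(K y - 96\right) \left(14 + 45\right) = \left(-96 + K y\right) 59 = -5664 + 59 K y$)
$\sqrt{E{\left(h{\left(-3 \right)},-136 \right)} + z{\left(-95 \right)}} = \sqrt{\left(-5664 + 59 \left(-8\right) \left(-136\right)\right) - 95} = \sqrt{\left(-5664 + 64192\right) - 95} = \sqrt{58528 - 95} = \sqrt{58433}$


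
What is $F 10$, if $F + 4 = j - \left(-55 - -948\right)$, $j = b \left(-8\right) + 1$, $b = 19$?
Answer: $-10480$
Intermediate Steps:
$j = -151$ ($j = 19 \left(-8\right) + 1 = -152 + 1 = -151$)
$F = -1048$ ($F = -4 - \left(96 + 948\right) = -4 - 1044 = -1048$)
$F 10 = \left(-1048\right) 10 = -10480$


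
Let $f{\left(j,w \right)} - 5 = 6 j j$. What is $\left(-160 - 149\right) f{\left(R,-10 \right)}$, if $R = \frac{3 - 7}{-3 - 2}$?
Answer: $- \frac{68289}{25} \approx -2731.6$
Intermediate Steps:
$R = \frac{4}{5}$ ($R = - \frac{4}{-5} = \left(-4\right) \left(- \frac{1}{5}\right) = \frac{4}{5} \approx 0.8$)
$f{\left(j,w \right)} = 5 + 6 j^{2}$ ($f{\left(j,w \right)} = 5 + 6 j j = 5 + 6 j^{2}$)
$\left(-160 - 149\right) f{\left(R,-10 \right)} = \left(-160 - 149\right) \left(5 + 6 \left(\frac{4}{5}\right)^{2}\right) = - 309 \left(5 + 6 \cdot \frac{16}{25}\right) = - 309 \left(5 + \frac{96}{25}\right) = \left(-309\right) \frac{221}{25} = - \frac{68289}{25}$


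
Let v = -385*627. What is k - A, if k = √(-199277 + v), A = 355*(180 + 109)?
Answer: -102595 + 4*I*√27542 ≈ -1.026e+5 + 663.83*I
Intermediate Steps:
v = -241395
A = 102595 (A = 355*289 = 102595)
k = 4*I*√27542 (k = √(-199277 - 241395) = √(-440672) = 4*I*√27542 ≈ 663.83*I)
k - A = 4*I*√27542 - 1*102595 = 4*I*√27542 - 102595 = -102595 + 4*I*√27542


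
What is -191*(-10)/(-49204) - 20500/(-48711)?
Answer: 457821995/1198388022 ≈ 0.38203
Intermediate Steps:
-191*(-10)/(-49204) - 20500/(-48711) = 1910*(-1/49204) - 20500*(-1/48711) = -955/24602 + 20500/48711 = 457821995/1198388022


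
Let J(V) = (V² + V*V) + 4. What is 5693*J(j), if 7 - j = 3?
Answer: 204948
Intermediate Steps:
j = 4 (j = 7 - 1*3 = 7 - 3 = 4)
J(V) = 4 + 2*V² (J(V) = (V² + V²) + 4 = 2*V² + 4 = 4 + 2*V²)
5693*J(j) = 5693*(4 + 2*4²) = 5693*(4 + 2*16) = 5693*(4 + 32) = 5693*36 = 204948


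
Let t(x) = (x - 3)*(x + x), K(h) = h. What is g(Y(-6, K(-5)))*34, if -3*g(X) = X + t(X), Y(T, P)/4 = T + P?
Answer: -46376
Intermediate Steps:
t(x) = 2*x*(-3 + x) (t(x) = (-3 + x)*(2*x) = 2*x*(-3 + x))
Y(T, P) = 4*P + 4*T (Y(T, P) = 4*(T + P) = 4*(P + T) = 4*P + 4*T)
g(X) = -X/3 - 2*X*(-3 + X)/3 (g(X) = -(X + 2*X*(-3 + X))/3 = -X/3 - 2*X*(-3 + X)/3)
g(Y(-6, K(-5)))*34 = ((4*(-5) + 4*(-6))*(5 - 2*(4*(-5) + 4*(-6)))/3)*34 = ((-20 - 24)*(5 - 2*(-20 - 24))/3)*34 = ((⅓)*(-44)*(5 - 2*(-44)))*34 = ((⅓)*(-44)*(5 + 88))*34 = ((⅓)*(-44)*93)*34 = -1364*34 = -46376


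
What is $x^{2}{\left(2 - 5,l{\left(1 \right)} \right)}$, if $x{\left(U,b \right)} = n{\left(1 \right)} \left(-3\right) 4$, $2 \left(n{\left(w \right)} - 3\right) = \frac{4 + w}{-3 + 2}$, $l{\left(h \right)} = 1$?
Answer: $36$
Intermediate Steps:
$n{\left(w \right)} = 1 - \frac{w}{2}$ ($n{\left(w \right)} = 3 + \frac{\left(4 + w\right) \frac{1}{-3 + 2}}{2} = 3 + \frac{\left(4 + w\right) \frac{1}{-1}}{2} = 3 + \frac{\left(4 + w\right) \left(-1\right)}{2} = 3 + \frac{-4 - w}{2} = 3 - \left(2 + \frac{w}{2}\right) = 1 - \frac{w}{2}$)
$x{\left(U,b \right)} = -6$ ($x{\left(U,b \right)} = \left(1 - \frac{1}{2}\right) \left(-3\right) 4 = \frac{1}{2} \left(-3\right) 4 = \left(- \frac{3}{2}\right) 4 = -6$)
$x^{2}{\left(2 - 5,l{\left(1 \right)} \right)} = \left(-6\right)^{2} = 36$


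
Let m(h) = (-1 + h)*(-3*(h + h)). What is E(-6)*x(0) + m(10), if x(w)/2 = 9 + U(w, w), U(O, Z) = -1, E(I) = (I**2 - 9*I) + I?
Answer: 804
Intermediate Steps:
E(I) = I**2 - 8*I
x(w) = 16 (x(w) = 2*(9 - 1) = 2*8 = 16)
m(h) = -6*h*(-1 + h) (m(h) = (-1 + h)*(-6*h) = -6*h*(-1 + h))
E(-6)*x(0) + m(10) = -6*(-8 - 6)*16 + 6*10*(1 - 1*10) = -6*(-14)*16 + 6*10*(1 - 10) = 84*16 + 6*10*(-9) = 1344 - 540 = 804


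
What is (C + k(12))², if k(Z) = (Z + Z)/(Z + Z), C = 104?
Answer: 11025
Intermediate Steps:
k(Z) = 1 (k(Z) = (2*Z)/((2*Z)) = (2*Z)*(1/(2*Z)) = 1)
(C + k(12))² = (104 + 1)² = 105² = 11025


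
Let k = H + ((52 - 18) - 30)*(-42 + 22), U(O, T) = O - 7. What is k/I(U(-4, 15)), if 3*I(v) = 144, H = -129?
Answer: -209/48 ≈ -4.3542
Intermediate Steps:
U(O, T) = -7 + O
I(v) = 48 (I(v) = (⅓)*144 = 48)
k = -209 (k = -129 + ((52 - 18) - 30)*(-42 + 22) = -129 + (34 - 30)*(-20) = -129 + 4*(-20) = -129 - 80 = -209)
k/I(U(-4, 15)) = -209/48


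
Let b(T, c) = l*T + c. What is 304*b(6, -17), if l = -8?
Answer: -19760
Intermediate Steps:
b(T, c) = c - 8*T (b(T, c) = -8*T + c = c - 8*T)
304*b(6, -17) = 304*(-17 - 8*6) = 304*(-17 - 48) = 304*(-65) = -19760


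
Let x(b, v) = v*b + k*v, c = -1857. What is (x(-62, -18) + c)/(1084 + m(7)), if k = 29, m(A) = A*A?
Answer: -1263/1133 ≈ -1.1147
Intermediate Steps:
m(A) = A**2
x(b, v) = 29*v + b*v (x(b, v) = v*b + 29*v = b*v + 29*v = 29*v + b*v)
(x(-62, -18) + c)/(1084 + m(7)) = (-18*(29 - 62) - 1857)/(1084 + 7**2) = (-18*(-33) - 1857)/(1084 + 49) = (594 - 1857)/1133 = -1263*1/1133 = -1263/1133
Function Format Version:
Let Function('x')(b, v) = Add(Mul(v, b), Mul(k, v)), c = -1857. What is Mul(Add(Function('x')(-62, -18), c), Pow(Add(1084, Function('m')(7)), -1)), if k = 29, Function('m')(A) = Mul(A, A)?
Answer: Rational(-1263, 1133) ≈ -1.1147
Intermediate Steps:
Function('m')(A) = Pow(A, 2)
Function('x')(b, v) = Add(Mul(29, v), Mul(b, v)) (Function('x')(b, v) = Add(Mul(v, b), Mul(29, v)) = Add(Mul(b, v), Mul(29, v)) = Add(Mul(29, v), Mul(b, v)))
Mul(Add(Function('x')(-62, -18), c), Pow(Add(1084, Function('m')(7)), -1)) = Mul(Add(Mul(-18, Add(29, -62)), -1857), Pow(Add(1084, Pow(7, 2)), -1)) = Mul(Add(Mul(-18, -33), -1857), Pow(Add(1084, 49), -1)) = Mul(Add(594, -1857), Pow(1133, -1)) = Mul(-1263, Rational(1, 1133)) = Rational(-1263, 1133)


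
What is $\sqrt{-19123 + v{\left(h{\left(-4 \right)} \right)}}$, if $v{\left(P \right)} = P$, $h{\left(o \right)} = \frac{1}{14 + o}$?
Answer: $\frac{i \sqrt{1912290}}{10} \approx 138.29 i$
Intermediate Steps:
$\sqrt{-19123 + v{\left(h{\left(-4 \right)} \right)}} = \sqrt{-19123 + \frac{1}{14 - 4}} = \sqrt{-19123 + \frac{1}{10}} = \sqrt{- \frac{191229}{10}} = \frac{i \sqrt{1912290}}{10}$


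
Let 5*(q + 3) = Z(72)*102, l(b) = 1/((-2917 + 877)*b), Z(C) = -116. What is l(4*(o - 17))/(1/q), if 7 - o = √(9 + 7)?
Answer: -3949/190400 ≈ -0.020741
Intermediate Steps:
o = 3 (o = 7 - √(9 + 7) = 7 - √16 = 7 - 1*4 = 7 - 4 = 3)
l(b) = -1/(2040*b) (l(b) = 1/((-2040)*b) = -1/(2040*b))
q = -11847/5 (q = -3 + (-116*102)/5 = -3 + (⅕)*(-11832) = -3 - 11832/5 = -11847/5 ≈ -2369.4)
l(4*(o - 17))/(1/q) = (-1/(4*(3 - 17))/2040)/(1/(-11847/5)) = (-1/(2040*(4*(-14))))/(-5/11847) = -1/2040/(-56)*(-11847/5) = -1/2040*(-1/56)*(-11847/5) = (1/114240)*(-11847/5) = -3949/190400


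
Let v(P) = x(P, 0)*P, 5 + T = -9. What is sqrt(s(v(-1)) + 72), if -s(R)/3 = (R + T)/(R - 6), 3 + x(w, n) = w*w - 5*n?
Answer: 3*sqrt(7) ≈ 7.9373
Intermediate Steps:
x(w, n) = -3 + w**2 - 5*n (x(w, n) = -3 + (w*w - 5*n) = -3 + (w**2 - 5*n) = -3 + w**2 - 5*n)
T = -14 (T = -5 - 9 = -14)
v(P) = P*(-3 + P**2) (v(P) = (-3 + P**2 - 5*0)*P = (-3 + P**2 + 0)*P = (-3 + P**2)*P = P*(-3 + P**2))
s(R) = -3*(-14 + R)/(-6 + R) (s(R) = -3*(R - 14)/(R - 6) = -3*(-14 + R)/(-6 + R))
sqrt(s(v(-1)) + 72) = sqrt(3*(14 - (-1)*(-3 + (-1)**2))/(-6 - (-3 + (-1)**2)) + 72) = sqrt(3*(14 - (-1)*(-3 + 1))/(-6 - (-3 + 1)) + 72) = sqrt(3*(14 - (-1)*(-2))/(-6 - 1*(-2)) + 72) = sqrt(3*(14 - 1*2)/(-6 + 2) + 72) = sqrt(3*(14 - 2)/(-4) + 72) = sqrt(3*(-1/4)*12 + 72) = sqrt(-9 + 72) = sqrt(63) = 3*sqrt(7)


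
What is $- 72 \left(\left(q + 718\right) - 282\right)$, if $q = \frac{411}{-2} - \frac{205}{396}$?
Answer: $- \frac{182146}{11} \approx -16559.0$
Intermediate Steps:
$q = - \frac{81583}{396}$ ($q = 411 \left(- \frac{1}{2}\right) - \frac{205}{396} = - \frac{411}{2} - \frac{205}{396} = - \frac{81583}{396} \approx -206.02$)
$- 72 \left(\left(q + 718\right) - 282\right) = - 72 \left(\left(- \frac{81583}{396} + 718\right) - 282\right) = - 72 \left(\frac{202745}{396} - 282\right) = \left(-72\right) \frac{91073}{396} = - \frac{182146}{11}$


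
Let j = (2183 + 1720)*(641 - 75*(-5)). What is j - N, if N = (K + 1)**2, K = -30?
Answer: 3964607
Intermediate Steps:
N = 841 (N = (-30 + 1)**2 = (-29)**2 = 841)
j = 3965448 (j = 3903*(641 + 375) = 3903*1016 = 3965448)
j - N = 3965448 - 1*841 = 3965448 - 841 = 3964607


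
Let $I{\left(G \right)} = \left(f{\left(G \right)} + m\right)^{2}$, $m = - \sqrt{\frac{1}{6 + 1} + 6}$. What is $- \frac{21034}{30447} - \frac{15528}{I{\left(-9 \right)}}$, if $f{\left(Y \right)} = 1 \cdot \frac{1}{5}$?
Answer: $- \frac{621840814339}{241170687} - \frac{566125 \sqrt{301}}{23763} \approx -2991.8$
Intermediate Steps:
$f{\left(Y \right)} = \frac{1}{5}$ ($f{\left(Y \right)} = 1 \cdot \frac{1}{5} = \frac{1}{5}$)
$m = - \frac{\sqrt{301}}{7}$ ($m = - \sqrt{\frac{1}{7} + 6} = - \sqrt{\frac{43}{7}} = - \frac{\sqrt{301}}{7} \approx -2.4785$)
$I{\left(G \right)} = \left(\frac{1}{5} - \frac{\sqrt{301}}{7}\right)^{2}$
$- \frac{21034}{30447} - \frac{15528}{I{\left(-9 \right)}} = - \frac{21034}{30447} - \frac{15528}{\frac{1082}{175} - \frac{2 \sqrt{301}}{35}}$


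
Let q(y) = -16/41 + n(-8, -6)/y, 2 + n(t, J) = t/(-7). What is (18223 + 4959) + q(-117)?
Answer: 259471840/11193 ≈ 23182.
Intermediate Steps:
n(t, J) = -2 - t/7 (n(t, J) = -2 + t/(-7) = -2 + t*(-⅐) = -2 - t/7)
q(y) = -16/41 - 6/(7*y) (q(y) = -16/41 + (-2 - ⅐*(-8))/y = -16*1/41 + (-2 + 8/7)/y = -16/41 - 6/(7*y))
(18223 + 4959) + q(-117) = (18223 + 4959) + (2/287)*(-123 - 56*(-117))/(-117) = 23182 + (2/287)*(-1/117)*(-123 + 6552) = 23182 + (2/287)*(-1/117)*6429 = 23182 - 4286/11193 = 259471840/11193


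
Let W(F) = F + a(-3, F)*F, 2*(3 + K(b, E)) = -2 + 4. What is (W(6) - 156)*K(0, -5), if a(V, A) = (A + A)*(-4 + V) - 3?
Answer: 1344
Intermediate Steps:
a(V, A) = -3 + 2*A*(-4 + V) (a(V, A) = (2*A)*(-4 + V) - 3 = 2*A*(-4 + V) - 3 = -3 + 2*A*(-4 + V))
K(b, E) = -2 (K(b, E) = -3 + (-2 + 4)/2 = -3 + (½)*2 = -3 + 1 = -2)
W(F) = F + F*(-3 - 14*F) (W(F) = F + (-3 - 8*F + 2*F*(-3))*F = F + (-3 - 8*F - 6*F)*F = F + (-3 - 14*F)*F = F + F*(-3 - 14*F))
(W(6) - 156)*K(0, -5) = (-2*6*(1 + 7*6) - 156)*(-2) = (-2*6*(1 + 42) - 156)*(-2) = (-2*6*43 - 156)*(-2) = (-516 - 156)*(-2) = -672*(-2) = 1344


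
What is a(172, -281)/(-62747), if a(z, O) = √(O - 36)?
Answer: -I*√317/62747 ≈ -0.00028375*I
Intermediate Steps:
a(z, O) = √(-36 + O)
a(172, -281)/(-62747) = √(-36 - 281)/(-62747) = √(-317)*(-1/62747) = (I*√317)*(-1/62747) = -I*√317/62747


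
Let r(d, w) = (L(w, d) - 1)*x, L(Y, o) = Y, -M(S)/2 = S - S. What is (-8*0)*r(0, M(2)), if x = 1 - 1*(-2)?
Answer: 0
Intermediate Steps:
M(S) = 0 (M(S) = -2*(S - S) = -2*0 = 0)
x = 3 (x = 1 + 2 = 3)
r(d, w) = -3 + 3*w (r(d, w) = (w - 1)*3 = (-1 + w)*3 = -3 + 3*w)
(-8*0)*r(0, M(2)) = (-8*0)*(-3 + 3*0) = 0*(-3 + 0) = 0*(-3) = 0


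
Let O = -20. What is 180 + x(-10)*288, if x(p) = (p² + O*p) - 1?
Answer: 86292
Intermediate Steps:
x(p) = -1 + p² - 20*p (x(p) = (p² - 20*p) - 1 = -1 + p² - 20*p)
180 + x(-10)*288 = 180 + (-1 + (-10)² - 20*(-10))*288 = 180 + (-1 + 100 + 200)*288 = 180 + 299*288 = 180 + 86112 = 86292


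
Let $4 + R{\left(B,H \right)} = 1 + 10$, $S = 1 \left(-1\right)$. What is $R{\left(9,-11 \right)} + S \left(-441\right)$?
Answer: $448$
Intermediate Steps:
$S = -1$
$R{\left(B,H \right)} = 7$ ($R{\left(B,H \right)} = -4 + \left(1 + 10\right) = -4 + 11 = 7$)
$R{\left(9,-11 \right)} + S \left(-441\right) = 7 - -441 = 7 + 441 = 448$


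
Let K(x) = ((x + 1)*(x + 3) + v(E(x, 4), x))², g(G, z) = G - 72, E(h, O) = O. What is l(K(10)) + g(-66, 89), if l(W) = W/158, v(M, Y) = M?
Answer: -195/158 ≈ -1.2342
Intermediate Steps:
g(G, z) = -72 + G
K(x) = (4 + (1 + x)*(3 + x))² (K(x) = ((x + 1)*(x + 3) + 4)² = ((1 + x)*(3 + x) + 4)² = (4 + (1 + x)*(3 + x))²)
l(W) = W/158 (l(W) = W*(1/158) = W/158)
l(K(10)) + g(-66, 89) = (7 + 10² + 4*10)²/158 + (-72 - 66) = (7 + 100 + 40)²/158 - 138 = (1/158)*147² - 138 = (1/158)*21609 - 138 = 21609/158 - 138 = -195/158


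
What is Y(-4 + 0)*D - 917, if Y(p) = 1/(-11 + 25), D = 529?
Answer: -12309/14 ≈ -879.21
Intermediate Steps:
Y(p) = 1/14
Y(-4 + 0)*D - 917 = (1/14)*529 - 917 = 529/14 - 917 = -12309/14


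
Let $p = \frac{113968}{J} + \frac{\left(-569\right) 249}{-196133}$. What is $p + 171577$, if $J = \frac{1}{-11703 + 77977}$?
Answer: $\frac{1481448801851278}{196133} \approx 7.5533 \cdot 10^{9}$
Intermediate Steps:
$J = \frac{1}{66274} \approx 1.5089 \cdot 10^{-5}$
$p = \frac{1481415149939537}{196133}$ ($p = 113968 \frac{1}{\frac{1}{66274}} + \frac{\left(-569\right) 249}{-196133} = 113968 \cdot 66274 - - \frac{141681}{196133} = 7553115232 + \frac{141681}{196133} = \frac{1481415149939537}{196133} \approx 7.5531 \cdot 10^{9}$)
$p + 171577 = \frac{1481415149939537}{196133} + 171577 = \frac{1481448801851278}{196133}$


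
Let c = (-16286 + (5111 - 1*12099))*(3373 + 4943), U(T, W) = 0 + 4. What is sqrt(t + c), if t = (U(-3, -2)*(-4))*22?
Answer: 2*I*sqrt(48386734) ≈ 13912.0*I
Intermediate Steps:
U(T, W) = 4
c = -193546584 (c = (-16286 + (5111 - 12099))*8316 = (-16286 - 6988)*8316 = -23274*8316 = -193546584)
t = -352 (t = (4*(-4))*22 = -16*22 = -352)
sqrt(t + c) = sqrt(-352 - 193546584) = sqrt(-193546936) = 2*I*sqrt(48386734)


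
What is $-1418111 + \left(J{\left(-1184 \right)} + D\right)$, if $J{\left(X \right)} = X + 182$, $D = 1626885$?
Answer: $207772$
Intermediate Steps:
$J{\left(X \right)} = 182 + X$
$-1418111 + \left(J{\left(-1184 \right)} + D\right) = -1418111 + \left(\left(182 - 1184\right) + 1626885\right) = -1418111 + \left(-1002 + 1626885\right) = -1418111 + 1625883 = 207772$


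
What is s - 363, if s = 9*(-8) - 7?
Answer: -442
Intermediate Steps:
s = -79 (s = -72 - 7 = -79)
s - 363 = -79 - 363 = -442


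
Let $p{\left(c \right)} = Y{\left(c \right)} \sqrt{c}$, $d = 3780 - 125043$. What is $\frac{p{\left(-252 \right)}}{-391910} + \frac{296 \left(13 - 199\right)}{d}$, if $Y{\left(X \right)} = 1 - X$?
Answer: $\frac{18352}{40421} - \frac{759 i \sqrt{7}}{195955} \approx 0.45402 - 0.010248 i$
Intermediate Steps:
$d = -121263$ ($d = 3780 - 125043 = -121263$)
$p{\left(c \right)} = \sqrt{c} \left(1 - c\right)$ ($p{\left(c \right)} = \left(1 - c\right) \sqrt{c} = \sqrt{c} \left(1 - c\right)$)
$\frac{p{\left(-252 \right)}}{-391910} + \frac{296 \left(13 - 199\right)}{d} = \frac{\sqrt{-252} \left(1 - -252\right)}{-391910} + \frac{296 \left(13 - 199\right)}{-121263} = 6 i \sqrt{7} \left(1 + 252\right) \left(- \frac{1}{391910}\right) + 296 \left(-186\right) \left(- \frac{1}{121263}\right) = 6 i \sqrt{7} \cdot 253 \left(- \frac{1}{391910}\right) - - \frac{18352}{40421} = 1518 i \sqrt{7} \left(- \frac{1}{391910}\right) + \frac{18352}{40421} = - \frac{759 i \sqrt{7}}{195955} + \frac{18352}{40421} = \frac{18352}{40421} - \frac{759 i \sqrt{7}}{195955}$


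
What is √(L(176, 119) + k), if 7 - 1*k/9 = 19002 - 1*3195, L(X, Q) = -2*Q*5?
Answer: I*√143390 ≈ 378.67*I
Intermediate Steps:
L(X, Q) = -10*Q
k = -142200 (k = 63 - 9*(19002 - 1*3195) = 63 - 9*(19002 - 3195) = 63 - 9*15807 = 63 - 142263 = -142200)
√(L(176, 119) + k) = √(-10*119 - 142200) = √(-1190 - 142200) = √(-143390) = I*√143390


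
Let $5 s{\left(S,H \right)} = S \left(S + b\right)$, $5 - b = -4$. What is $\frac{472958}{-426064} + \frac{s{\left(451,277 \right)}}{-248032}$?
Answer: $- \frac{45851551}{35895892} \approx -1.2773$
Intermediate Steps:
$b = 9$ ($b = 5 - -4 = 5 + 4 = 9$)
$s{\left(S,H \right)} = \frac{S \left(9 + S\right)}{5}$ ($s{\left(S,H \right)} = \frac{S \left(S + 9\right)}{5} = \frac{S \left(9 + S\right)}{5}$)
$\frac{472958}{-426064} + \frac{s{\left(451,277 \right)}}{-248032} = \frac{472958}{-426064} + \frac{\frac{1}{5} \cdot 451 \left(9 + 451\right)}{-248032} = 472958 \left(- \frac{1}{426064}\right) + \frac{1}{5} \cdot 451 \cdot 460 \left(- \frac{1}{248032}\right) = - \frac{236479}{213032} + 41492 \left(- \frac{1}{248032}\right) = - \frac{236479}{213032} - \frac{451}{2696} = - \frac{45851551}{35895892}$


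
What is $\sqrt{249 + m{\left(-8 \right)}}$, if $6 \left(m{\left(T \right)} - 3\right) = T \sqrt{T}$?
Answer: $\frac{2 \sqrt{567 - 6 i \sqrt{2}}}{3} \approx 15.875 - 0.11878 i$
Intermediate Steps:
$m{\left(T \right)} = 3 + \frac{T^{\frac{3}{2}}}{6}$ ($m{\left(T \right)} = 3 + \frac{T \sqrt{T}}{6} = 3 + \frac{T^{\frac{3}{2}}}{6}$)
$\sqrt{249 + m{\left(-8 \right)}} = \sqrt{249 + \left(3 + \frac{\left(-8\right)^{\frac{3}{2}}}{6}\right)} = \sqrt{249 + \left(3 + \frac{\left(-16\right) i \sqrt{2}}{6}\right)} = \sqrt{249 + \left(3 - \frac{8 i \sqrt{2}}{3}\right)} = \sqrt{252 - \frac{8 i \sqrt{2}}{3}}$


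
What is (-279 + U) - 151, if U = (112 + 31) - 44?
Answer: -331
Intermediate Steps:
U = 99 (U = 143 - 44 = 99)
(-279 + U) - 151 = (-279 + 99) - 151 = -180 - 151 = -331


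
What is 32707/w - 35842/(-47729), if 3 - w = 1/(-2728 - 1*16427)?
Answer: 29904401575837/2742794714 ≈ 10903.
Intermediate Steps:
w = 57466/19155 (w = 3 - 1/(-2728 - 1*16427) = 3 - 1/(-2728 - 16427) = 3 - 1/(-19155) = 3 - 1*(-1/19155) = 3 + 1/19155 = 57466/19155 ≈ 3.0001)
32707/w - 35842/(-47729) = 32707/(57466/19155) - 35842/(-47729) = 32707*(19155/57466) - 35842*(-1/47729) = 626502585/57466 + 35842/47729 = 29904401575837/2742794714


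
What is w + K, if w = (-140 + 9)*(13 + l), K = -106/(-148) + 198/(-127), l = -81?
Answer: 83709463/9398 ≈ 8907.2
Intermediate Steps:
K = -7921/9398 (K = -106*(-1/148) + 198*(-1/127) = 53/74 - 198/127 = -7921/9398 ≈ -0.84284)
w = 8908 (w = (-140 + 9)*(13 - 81) = -131*(-68) = 8908)
w + K = 8908 - 7921/9398 = 83709463/9398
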